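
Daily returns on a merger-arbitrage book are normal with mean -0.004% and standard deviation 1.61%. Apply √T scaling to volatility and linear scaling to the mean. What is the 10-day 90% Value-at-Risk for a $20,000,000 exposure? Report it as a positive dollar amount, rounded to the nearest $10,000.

At 90%, z = 1.282.
σ_{10d} = 1.61% × √10 = 5.091%; μ_{10d} = 10 × -0.004% = -0.040%.
VaR = −(-0.040%) + 1.282 × 5.091% = 6.567%.
On $20,000,000: 0.06567 × $20,000,000 = $1,313,400.

$1,310,000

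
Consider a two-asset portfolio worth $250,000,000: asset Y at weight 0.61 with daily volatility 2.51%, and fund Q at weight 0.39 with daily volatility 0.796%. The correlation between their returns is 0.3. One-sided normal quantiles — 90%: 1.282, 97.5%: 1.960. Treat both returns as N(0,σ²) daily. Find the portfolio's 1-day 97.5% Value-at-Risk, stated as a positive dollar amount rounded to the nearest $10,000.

$8,090,000

σ_p² = 0.61²·2.51² + 0.39²·0.796² + 2·0.3·0.61·0.39·2.51·0.796 = 2.7258 (%²).
σ_p = √2.7258 = 1.651%.
VaR = 1.960 × 1.651% = 3.236%; on $250,000,000 that is $8,090,000.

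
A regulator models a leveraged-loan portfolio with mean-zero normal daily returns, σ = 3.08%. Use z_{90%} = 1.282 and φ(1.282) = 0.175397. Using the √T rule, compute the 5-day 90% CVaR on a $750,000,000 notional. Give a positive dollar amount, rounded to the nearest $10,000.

$90,600,000

σ_{5d} = 3.08% × √5 = 6.887%.
ES multiplier = φ(z)/(1−α) = 0.175397/0.1 = 1.754.
ES = 6.887% × 1.754 = 12.080%; on $750,000,000: $90,600,000.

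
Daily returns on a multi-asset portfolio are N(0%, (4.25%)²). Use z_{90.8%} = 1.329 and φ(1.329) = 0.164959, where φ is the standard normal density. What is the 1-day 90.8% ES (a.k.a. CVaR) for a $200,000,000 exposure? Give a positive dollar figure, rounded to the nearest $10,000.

Tail multiplier: φ(z)/(1−α) = 0.164959 / 0.092 = 1.793.
ES = 4.25% × 1.793 = 7.620%.
On $200,000,000: 0.07620 × $200,000,000 = $15,240,000.

$15,240,000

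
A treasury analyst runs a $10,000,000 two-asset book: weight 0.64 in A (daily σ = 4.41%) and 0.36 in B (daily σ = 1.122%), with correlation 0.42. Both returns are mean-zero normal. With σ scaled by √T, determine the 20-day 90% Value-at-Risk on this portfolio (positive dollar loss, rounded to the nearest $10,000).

σ_p = √(0.64²·4.41² + 0.36²·1.122² + 2·0.42·0.64·0.36·4.41·1.122) = 3.014%.
σ_{20d} = 3.014% × √20 = 13.479%.
z(90%) = 1.282.
VaR = 1.282 × 13.479% = 17.280%; on $10,000,000 that is $1,728,000.

$1,730,000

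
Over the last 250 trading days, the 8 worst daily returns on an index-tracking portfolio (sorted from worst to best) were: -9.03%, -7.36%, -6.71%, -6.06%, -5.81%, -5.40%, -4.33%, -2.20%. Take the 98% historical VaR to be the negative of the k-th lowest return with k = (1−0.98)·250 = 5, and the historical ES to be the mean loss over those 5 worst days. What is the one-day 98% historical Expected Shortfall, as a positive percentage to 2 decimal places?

6.99%

The 5 worst returns sum to -34.97%.
ES = −(-34.97%) / 5 = 6.994% ≈ 6.99%.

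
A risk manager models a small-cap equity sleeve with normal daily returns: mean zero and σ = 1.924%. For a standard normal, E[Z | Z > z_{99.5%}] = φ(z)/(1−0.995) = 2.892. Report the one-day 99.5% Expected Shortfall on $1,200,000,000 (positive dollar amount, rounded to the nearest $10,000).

$66,770,000

ES = 1.924% × 2.892 = 5.564%.
On $1,200,000,000: 0.05564 × $1,200,000,000 = $66,768,000.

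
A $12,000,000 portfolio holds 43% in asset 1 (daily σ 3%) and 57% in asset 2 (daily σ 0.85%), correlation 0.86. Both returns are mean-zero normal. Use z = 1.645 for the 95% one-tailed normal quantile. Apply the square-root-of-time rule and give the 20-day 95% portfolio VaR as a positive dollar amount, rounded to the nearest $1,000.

$1,522,000

σ_p = √(0.43²·3² + 0.57²·0.85² + 2·0.86·0.43·0.57·3·0.85) = 1.724%.
σ_{20d} = 1.724% × √20 = 7.710%.
VaR = 1.645 × 7.710% = 12.683%; on $12,000,000 that is $1,521,960.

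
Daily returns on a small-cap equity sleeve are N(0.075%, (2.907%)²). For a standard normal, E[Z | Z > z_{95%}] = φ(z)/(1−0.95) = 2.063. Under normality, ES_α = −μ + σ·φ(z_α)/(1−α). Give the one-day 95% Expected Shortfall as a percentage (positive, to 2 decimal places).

ES = −(0.075%) + 2.907% × 2.063 = 5.922%.

5.92%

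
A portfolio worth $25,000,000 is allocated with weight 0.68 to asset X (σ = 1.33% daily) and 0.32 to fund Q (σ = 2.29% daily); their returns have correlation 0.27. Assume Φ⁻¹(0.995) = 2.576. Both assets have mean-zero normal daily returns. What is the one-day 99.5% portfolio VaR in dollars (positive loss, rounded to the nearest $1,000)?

σ_p² = 0.68²·1.33² + 0.32²·2.29² + 2·0.27·0.68·0.32·1.33·2.29 = 1.7128 (%²).
σ_p = √1.7128 = 1.309%.
VaR = 2.576 × 1.309% = 3.372%; on $25,000,000 that is $843,000.

$843,000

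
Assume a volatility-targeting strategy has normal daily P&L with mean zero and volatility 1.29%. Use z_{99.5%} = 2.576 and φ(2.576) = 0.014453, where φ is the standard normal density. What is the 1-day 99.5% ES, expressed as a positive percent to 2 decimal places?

3.73%

Tail multiplier: φ(z)/(1−α) = 0.014453 / 0.005 = 2.891.
ES = 1.29% × 2.891 = 3.729%.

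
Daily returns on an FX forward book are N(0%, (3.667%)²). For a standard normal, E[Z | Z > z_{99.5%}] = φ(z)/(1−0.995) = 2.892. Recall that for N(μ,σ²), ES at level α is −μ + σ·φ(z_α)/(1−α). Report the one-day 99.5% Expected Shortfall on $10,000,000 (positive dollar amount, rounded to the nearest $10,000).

$1,060,000

ES = 3.667% × 2.892 = 10.605%.
On $10,000,000: 0.10605 × $10,000,000 = $1,060,500.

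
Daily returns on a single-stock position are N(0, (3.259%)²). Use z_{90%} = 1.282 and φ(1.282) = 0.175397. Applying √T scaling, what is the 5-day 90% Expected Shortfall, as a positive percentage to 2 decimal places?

σ_{5d} = 3.259% × √5 = 7.287%.
ES multiplier = φ(z)/(1−α) = 0.175397/0.1 = 1.754.
ES = 7.287% × 1.754 = 12.781%.

12.78%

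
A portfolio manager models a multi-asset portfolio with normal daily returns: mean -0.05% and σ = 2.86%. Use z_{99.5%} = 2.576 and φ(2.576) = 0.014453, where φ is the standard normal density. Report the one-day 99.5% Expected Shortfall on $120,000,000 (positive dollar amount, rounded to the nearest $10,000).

$9,980,000

Tail multiplier: φ(z)/(1−α) = 0.014453 / 0.005 = 2.891.
ES = −(-0.05%) + 2.86% × 2.891 = 8.318%.
On $120,000,000: 0.08318 × $120,000,000 = $9,981,600.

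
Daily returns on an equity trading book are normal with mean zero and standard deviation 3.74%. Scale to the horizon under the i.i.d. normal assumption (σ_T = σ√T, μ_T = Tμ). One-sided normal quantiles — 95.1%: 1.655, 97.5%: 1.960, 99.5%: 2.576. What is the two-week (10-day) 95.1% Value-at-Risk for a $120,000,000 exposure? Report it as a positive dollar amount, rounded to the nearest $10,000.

σ_{10d} = 3.74% × √10 = 11.827%.
VaR = 1.655 × 11.827% = 19.574%.
On $120,000,000: 0.19574 × $120,000,000 = $23,488,800.

$23,490,000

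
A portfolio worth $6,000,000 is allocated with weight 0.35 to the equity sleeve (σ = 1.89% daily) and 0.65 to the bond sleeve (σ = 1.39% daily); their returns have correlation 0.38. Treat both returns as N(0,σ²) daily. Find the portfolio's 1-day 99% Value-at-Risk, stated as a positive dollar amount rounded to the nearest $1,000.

σ_p² = 0.35²·1.89² + 0.65²·1.39² + 2·0.38·0.35·0.65·1.89·1.39 = 1.7081 (%²).
σ_p = √1.7081 = 1.307%.
At 99%, z = 2.326.
VaR = 2.326 × 1.307% = 3.040%; on $6,000,000 that is $182,400.

$182,000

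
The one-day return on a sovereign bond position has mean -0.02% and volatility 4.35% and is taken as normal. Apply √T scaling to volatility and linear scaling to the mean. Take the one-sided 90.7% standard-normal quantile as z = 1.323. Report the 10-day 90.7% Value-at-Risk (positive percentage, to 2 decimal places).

18.40%

σ_{10d} = 4.35% × √10 = 13.756%; μ_{10d} = 10 × -0.02% = -0.200%.
VaR = −(-0.200%) + 1.323 × 13.756% = 18.399%.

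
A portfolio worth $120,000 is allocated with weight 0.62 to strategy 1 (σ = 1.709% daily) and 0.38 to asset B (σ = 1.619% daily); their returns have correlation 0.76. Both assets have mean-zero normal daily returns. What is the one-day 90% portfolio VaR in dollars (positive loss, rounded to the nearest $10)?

$2,430

σ_p² = 0.62²·1.709² + 0.38²·1.619² + 2·0.76·0.62·0.38·1.709·1.619 = 2.4921 (%²).
σ_p = √2.4921 = 1.579%.
At 90%, z = 1.282.
VaR = 1.282 × 1.579% = 2.024%; on $120,000 that is $2,429.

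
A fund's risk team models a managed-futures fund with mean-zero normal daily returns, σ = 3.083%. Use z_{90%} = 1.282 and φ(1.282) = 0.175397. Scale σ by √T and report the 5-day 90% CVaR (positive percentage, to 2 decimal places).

σ_{5d} = 3.083% × √5 = 6.894%.
ES multiplier = φ(z)/(1−α) = 0.175397/0.1 = 1.754.
ES = 6.894% × 1.754 = 12.092%.

12.09%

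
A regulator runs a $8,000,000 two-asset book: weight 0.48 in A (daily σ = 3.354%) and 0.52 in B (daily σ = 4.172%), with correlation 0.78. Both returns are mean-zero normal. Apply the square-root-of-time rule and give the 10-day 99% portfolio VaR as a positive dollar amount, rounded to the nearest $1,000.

σ_p = √(0.48²·3.354² + 0.52²·4.172² + 2·0.78·0.48·0.52·3.354·4.172) = 3.570%.
σ_{10d} = 3.570% × √10 = 11.289%.
z(99%) = 2.326.
VaR = 2.326 × 11.289% = 26.258%; on $8,000,000 that is $2,100,640.

$2,101,000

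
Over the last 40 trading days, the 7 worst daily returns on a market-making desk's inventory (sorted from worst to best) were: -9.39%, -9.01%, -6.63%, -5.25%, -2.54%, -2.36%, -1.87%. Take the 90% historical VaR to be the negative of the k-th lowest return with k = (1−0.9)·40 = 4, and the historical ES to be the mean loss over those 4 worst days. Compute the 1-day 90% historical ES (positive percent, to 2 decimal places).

7.57%

The 4 worst returns sum to -30.28%.
ES = −(-30.28%) / 4 = 7.57%.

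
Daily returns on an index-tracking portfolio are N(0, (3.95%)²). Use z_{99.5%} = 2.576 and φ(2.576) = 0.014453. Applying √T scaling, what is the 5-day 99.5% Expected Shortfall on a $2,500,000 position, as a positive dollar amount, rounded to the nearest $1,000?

$638,000

σ_{5d} = 3.95% × √5 = 8.832%.
ES multiplier = φ(z)/(1−α) = 0.014453/0.005 = 2.891.
ES = 8.832% × 2.891 = 25.533%; on $2,500,000: $638,325.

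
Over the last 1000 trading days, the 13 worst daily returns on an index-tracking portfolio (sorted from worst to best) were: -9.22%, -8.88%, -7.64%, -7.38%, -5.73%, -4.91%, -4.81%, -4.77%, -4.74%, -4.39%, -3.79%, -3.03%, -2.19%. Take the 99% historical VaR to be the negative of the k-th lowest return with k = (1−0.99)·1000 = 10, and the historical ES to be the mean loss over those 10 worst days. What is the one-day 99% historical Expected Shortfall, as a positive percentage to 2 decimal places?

The 10 worst returns sum to -62.47%.
ES = −(-62.47%) / 10 = 6.247% ≈ 6.25%.

6.25%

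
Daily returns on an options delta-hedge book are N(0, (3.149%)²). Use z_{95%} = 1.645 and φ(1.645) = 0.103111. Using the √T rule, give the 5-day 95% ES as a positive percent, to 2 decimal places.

14.52%

σ_{5d} = 3.149% × √5 = 7.041%.
ES multiplier = φ(z)/(1−α) = 0.103111/0.05 = 2.062.
ES = 7.041% × 2.062 = 14.519%.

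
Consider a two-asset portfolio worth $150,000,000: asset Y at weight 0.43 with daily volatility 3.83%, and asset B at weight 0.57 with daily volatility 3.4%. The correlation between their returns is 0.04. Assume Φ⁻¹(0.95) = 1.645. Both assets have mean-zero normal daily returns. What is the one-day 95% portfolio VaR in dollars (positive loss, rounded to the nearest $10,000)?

σ_p² = 0.43²·3.83² + 0.57²·3.4² + 2·0.04·0.43·0.57·3.83·3.4 = 6.7235 (%²).
σ_p = √6.7235 = 2.593%.
VaR = 1.645 × 2.593% = 4.265%; on $150,000,000 that is $6,397,500.

$6,400,000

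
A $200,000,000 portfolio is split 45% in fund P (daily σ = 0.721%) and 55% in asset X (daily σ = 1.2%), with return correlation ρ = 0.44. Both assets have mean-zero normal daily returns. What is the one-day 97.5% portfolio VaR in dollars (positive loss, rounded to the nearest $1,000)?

$3,348,000

σ_p² = 0.45²·0.721² + 0.55²·1.2² + 2·0.44·0.45·0.55·0.721·1.2 = 0.7293 (%²).
σ_p = √0.7293 = 0.854%.
At 97.5%, z = 1.960.
VaR = 1.960 × 0.854% = 1.674%; on $200,000,000 that is $3,348,000.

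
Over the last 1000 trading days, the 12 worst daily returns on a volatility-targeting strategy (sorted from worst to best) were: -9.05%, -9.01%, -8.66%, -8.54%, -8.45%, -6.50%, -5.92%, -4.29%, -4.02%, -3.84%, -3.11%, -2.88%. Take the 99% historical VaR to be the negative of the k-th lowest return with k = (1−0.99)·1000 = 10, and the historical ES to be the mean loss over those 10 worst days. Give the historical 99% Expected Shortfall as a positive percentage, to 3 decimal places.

6.828%

The 10 worst returns sum to -68.28%.
ES = −(-68.28%) / 10 = 6.828%.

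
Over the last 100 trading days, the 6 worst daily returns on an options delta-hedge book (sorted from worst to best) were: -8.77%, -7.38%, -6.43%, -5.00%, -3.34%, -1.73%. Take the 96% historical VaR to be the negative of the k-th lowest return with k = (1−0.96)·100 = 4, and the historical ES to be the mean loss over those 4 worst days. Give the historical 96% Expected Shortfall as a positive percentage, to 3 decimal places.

6.895%

The 4 worst returns sum to -27.58%.
ES = −(-27.58%) / 4 = 6.895%.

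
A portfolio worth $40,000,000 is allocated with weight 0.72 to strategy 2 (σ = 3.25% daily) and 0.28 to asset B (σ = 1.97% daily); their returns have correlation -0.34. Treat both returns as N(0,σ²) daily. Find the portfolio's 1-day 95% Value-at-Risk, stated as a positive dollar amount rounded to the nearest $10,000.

σ_p² = 0.72²·3.25² + 0.28²·1.97² + 2·-0.34·0.72·0.28·3.25·1.97 = 4.9022 (%²).
σ_p = √4.9022 = 2.214%.
At 95%, z = 1.645.
VaR = 1.645 × 2.214% = 3.642%; on $40,000,000 that is $1,456,800.

$1,460,000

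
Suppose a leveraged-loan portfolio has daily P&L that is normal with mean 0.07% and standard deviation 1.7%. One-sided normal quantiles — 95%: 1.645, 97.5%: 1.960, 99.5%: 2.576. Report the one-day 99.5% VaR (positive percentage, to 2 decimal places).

VaR = −μ + z·σ = −(0.07%) + 2.576 × 1.7% = 4.309%.

4.31%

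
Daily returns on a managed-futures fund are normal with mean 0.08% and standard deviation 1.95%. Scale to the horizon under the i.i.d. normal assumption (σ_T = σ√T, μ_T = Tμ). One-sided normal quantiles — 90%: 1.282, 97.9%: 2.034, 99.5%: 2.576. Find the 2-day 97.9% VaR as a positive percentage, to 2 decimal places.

5.45%

σ_{2d} = 1.95% × √2 = 2.758%; μ_{2d} = 2 × 0.08% = 0.160%.
VaR = −(0.160%) + 2.034 × 2.758% = 5.450%.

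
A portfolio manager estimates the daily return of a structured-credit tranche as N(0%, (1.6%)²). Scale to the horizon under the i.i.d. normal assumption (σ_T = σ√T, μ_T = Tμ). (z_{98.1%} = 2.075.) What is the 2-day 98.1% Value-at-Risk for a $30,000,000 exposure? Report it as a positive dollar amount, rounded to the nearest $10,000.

$1,410,000

σ_{2d} = 1.6% × √2 = 2.263%.
VaR = 2.075 × 2.263% = 4.696%.
On $30,000,000: 0.04696 × $30,000,000 = $1,408,800.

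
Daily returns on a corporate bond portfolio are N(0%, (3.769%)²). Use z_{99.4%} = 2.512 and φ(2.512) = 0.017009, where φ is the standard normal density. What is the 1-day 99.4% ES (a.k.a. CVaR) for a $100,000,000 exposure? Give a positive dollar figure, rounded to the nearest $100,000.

$10,700,000

Tail multiplier: φ(z)/(1−α) = 0.017009 / 0.006 = 2.835.
ES = 3.769% × 2.835 = 10.685%.
On $100,000,000: 0.10685 × $100,000,000 = $10,685,000.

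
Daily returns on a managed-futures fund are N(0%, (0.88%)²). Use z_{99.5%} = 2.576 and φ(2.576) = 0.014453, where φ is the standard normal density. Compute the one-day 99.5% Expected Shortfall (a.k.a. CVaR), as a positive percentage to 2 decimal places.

2.54%

Tail multiplier: φ(z)/(1−α) = 0.014453 / 0.005 = 2.891.
ES = 0.88% × 2.891 = 2.544%.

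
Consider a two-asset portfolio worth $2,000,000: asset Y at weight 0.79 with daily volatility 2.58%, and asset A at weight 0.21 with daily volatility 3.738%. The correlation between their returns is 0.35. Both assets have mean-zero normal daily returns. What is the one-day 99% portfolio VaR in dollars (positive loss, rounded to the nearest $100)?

σ_p² = 0.79²·2.58² + 0.21²·3.738² + 2·0.35·0.79·0.21·2.58·3.738 = 5.8904 (%²).
σ_p = √5.8904 = 2.427%.
At 99%, z = 2.326.
VaR = 2.326 × 2.427% = 5.645%; on $2,000,000 that is $112,900.

$112,900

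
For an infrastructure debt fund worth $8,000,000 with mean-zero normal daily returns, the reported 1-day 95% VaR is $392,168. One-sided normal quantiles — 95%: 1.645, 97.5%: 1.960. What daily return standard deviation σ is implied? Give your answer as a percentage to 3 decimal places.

VaR as a fraction: $392,168 / $8,000,000 = 4.902%.
σ = VaR / z = 4.902% / 1.645 = 2.980%.

2.980%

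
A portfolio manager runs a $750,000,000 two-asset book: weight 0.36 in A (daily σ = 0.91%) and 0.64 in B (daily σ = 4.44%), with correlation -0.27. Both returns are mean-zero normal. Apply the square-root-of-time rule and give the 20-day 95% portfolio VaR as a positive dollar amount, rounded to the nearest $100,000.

$152,900,000

σ_p = √(0.36²·0.91² + 0.64²·4.44² + 2·-0.27·0.36·0.64·0.91·4.44) = 2.771%.
σ_{20d} = 2.771% × √20 = 12.392%.
z(95%) = 1.645.
VaR = 1.645 × 12.392% = 20.385%; on $750,000,000 that is $152,887,500.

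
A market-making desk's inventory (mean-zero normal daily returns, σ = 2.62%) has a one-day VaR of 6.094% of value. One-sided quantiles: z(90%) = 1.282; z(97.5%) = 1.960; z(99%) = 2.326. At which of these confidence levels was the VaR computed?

Implied z = VaR/σ = 6.094 / 2.62 = 2.326.
This matches z(99%) = 2.326.

99%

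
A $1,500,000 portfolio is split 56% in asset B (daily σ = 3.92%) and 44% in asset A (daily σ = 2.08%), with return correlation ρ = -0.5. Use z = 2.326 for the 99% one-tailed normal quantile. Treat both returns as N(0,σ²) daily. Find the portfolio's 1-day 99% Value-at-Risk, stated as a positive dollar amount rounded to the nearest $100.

σ_p² = 0.56²·3.92² + 0.44²·2.08² + 2·-0.5·0.56·0.44·3.92·2.08 = 3.6474 (%²).
σ_p = √3.6474 = 1.910%.
VaR = 2.326 × 1.910% = 4.443%; on $1,500,000 that is $66,645.

$66,600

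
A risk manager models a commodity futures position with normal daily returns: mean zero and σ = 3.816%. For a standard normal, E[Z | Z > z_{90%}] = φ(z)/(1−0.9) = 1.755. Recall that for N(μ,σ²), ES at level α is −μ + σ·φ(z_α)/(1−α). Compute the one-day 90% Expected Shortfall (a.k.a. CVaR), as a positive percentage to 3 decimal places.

6.697%

ES = 3.816% × 1.755 = 6.697%.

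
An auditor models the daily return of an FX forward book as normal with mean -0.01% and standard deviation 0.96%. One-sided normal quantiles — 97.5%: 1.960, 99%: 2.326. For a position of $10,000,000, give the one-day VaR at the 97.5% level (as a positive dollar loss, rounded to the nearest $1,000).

$189,000

VaR = −μ + z·σ = −(-0.01%) + 1.960 × 0.96% = 1.892%.
On $10,000,000: 0.01892 × $10,000,000 = $189,200.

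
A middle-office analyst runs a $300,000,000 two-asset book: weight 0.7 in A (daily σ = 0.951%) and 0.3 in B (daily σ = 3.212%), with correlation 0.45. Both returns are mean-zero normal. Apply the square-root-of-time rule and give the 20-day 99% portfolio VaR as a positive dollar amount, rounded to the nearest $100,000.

σ_p = √(0.7²·0.951² + 0.3²·3.212² + 2·0.45·0.7·0.3·0.951·3.212) = 1.396%.
σ_{20d} = 1.396% × √20 = 6.243%.
z(99%) = 2.326.
VaR = 2.326 × 6.243% = 14.521%; on $300,000,000 that is $43,563,000.

$43,600,000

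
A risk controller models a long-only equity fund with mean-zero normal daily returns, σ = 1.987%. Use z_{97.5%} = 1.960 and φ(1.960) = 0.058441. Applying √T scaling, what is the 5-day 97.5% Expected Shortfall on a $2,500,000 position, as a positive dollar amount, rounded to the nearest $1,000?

$260,000

σ_{5d} = 1.987% × √5 = 4.443%.
ES multiplier = φ(z)/(1−α) = 0.058441/0.025 = 2.338.
ES = 4.443% × 2.338 = 10.388%; on $2,500,000: $259,700.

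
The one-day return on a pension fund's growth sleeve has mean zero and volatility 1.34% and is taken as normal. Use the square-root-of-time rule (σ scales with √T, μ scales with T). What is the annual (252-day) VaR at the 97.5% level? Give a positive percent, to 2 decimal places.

At 97.5%, z = 1.960.
σ_{252d} = 1.34% × √252 = 21.272%.
VaR = 1.960 × 21.272% = 41.693%.

41.69%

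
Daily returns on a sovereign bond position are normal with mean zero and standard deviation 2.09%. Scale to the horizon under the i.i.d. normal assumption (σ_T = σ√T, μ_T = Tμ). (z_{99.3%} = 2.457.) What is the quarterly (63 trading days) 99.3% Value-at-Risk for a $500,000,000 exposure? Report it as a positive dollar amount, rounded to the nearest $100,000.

$203,800,000

σ_{63d} = 2.09% × √63 = 16.589%.
VaR = 2.457 × 16.589% = 40.759%.
On $500,000,000: 0.40759 × $500,000,000 = $203,795,000.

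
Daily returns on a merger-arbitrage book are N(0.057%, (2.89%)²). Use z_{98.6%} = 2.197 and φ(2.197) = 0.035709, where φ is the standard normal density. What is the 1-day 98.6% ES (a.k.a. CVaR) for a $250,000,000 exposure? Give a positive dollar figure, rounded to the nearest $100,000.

Tail multiplier: φ(z)/(1−α) = 0.035709 / 0.014 = 2.551.
ES = −(0.057%) + 2.89% × 2.551 = 7.315%.
On $250,000,000: 0.07315 × $250,000,000 = $18,287,500.

$18,300,000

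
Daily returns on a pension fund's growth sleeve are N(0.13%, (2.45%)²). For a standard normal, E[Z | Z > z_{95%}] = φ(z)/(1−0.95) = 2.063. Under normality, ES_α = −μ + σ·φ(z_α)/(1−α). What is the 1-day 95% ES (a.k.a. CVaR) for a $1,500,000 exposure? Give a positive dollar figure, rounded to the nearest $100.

$73,900

ES = −(0.13%) + 2.45% × 2.063 = 4.924%.
On $1,500,000: 0.04924 × $1,500,000 = $73,860.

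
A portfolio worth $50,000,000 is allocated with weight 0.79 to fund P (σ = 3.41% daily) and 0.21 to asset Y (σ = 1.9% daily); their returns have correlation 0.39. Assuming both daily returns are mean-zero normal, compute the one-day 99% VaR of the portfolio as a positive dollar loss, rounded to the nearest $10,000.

$3,340,000

σ_p² = 0.79²·3.41² + 0.21²·1.9² + 2·0.39·0.79·0.21·3.41·1.9 = 8.2547 (%²).
σ_p = √8.2547 = 2.873%.
At 99%, z = 2.326.
VaR = 2.326 × 2.873% = 6.683%; on $50,000,000 that is $3,341,500.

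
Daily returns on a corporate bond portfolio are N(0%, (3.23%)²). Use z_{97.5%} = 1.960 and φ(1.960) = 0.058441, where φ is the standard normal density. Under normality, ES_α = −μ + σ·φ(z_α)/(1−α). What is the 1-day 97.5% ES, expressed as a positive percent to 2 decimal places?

7.55%

Tail multiplier: φ(z)/(1−α) = 0.058441 / 0.025 = 2.338.
ES = 3.23% × 2.338 = 7.552%.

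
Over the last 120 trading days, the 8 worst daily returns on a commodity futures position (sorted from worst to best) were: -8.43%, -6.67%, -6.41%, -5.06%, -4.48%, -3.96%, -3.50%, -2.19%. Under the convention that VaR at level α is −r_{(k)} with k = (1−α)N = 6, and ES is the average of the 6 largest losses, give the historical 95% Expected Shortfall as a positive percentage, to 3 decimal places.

The 6 worst returns sum to -35.01%.
ES = −(-35.01%) / 6 = 5.835%.

5.835%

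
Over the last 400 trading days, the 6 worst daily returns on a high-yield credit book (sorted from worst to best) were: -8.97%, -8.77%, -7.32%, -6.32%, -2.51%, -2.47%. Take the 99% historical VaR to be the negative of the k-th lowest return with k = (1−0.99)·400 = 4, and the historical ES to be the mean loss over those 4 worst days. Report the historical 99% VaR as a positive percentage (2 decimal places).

6.32%

k = 4; the 4th lowest return is -6.32%, so VaR = 6.32%.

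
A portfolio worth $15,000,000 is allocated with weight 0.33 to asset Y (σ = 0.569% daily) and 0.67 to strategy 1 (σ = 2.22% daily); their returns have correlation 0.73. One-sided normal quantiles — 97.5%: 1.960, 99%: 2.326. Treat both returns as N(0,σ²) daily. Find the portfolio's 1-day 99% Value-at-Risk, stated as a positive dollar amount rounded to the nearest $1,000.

$569,000

σ_p² = 0.33²·0.569² + 0.67²·2.22² + 2·0.73·0.33·0.67·0.569·2.22 = 2.6554 (%²).
σ_p = √2.6554 = 1.630%.
VaR = 2.326 × 1.630% = 3.791%; on $15,000,000 that is $568,650.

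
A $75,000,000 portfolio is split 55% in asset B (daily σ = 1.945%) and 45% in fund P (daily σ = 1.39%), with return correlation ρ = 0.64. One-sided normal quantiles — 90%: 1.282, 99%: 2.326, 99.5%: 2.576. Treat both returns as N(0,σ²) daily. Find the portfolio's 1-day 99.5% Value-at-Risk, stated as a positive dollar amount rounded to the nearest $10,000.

σ_p² = 0.55²·1.945² + 0.45²·1.39² + 2·0.64·0.55·0.45·1.945·1.39 = 2.3921 (%²).
σ_p = √2.3921 = 1.547%.
VaR = 2.576 × 1.547% = 3.985%; on $75,000,000 that is $2,988,750.

$2,990,000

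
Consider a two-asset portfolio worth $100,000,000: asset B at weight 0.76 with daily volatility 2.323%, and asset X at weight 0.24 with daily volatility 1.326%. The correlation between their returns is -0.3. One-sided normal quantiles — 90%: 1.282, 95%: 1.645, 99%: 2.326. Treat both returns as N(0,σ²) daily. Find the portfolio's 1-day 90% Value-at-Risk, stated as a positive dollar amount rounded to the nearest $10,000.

$2,180,000

σ_p² = 0.76²·2.323² + 0.24²·1.326² + 2·-0.3·0.76·0.24·2.323·1.326 = 2.8811 (%²).
σ_p = √2.8811 = 1.697%.
VaR = 1.282 × 1.697% = 2.176%; on $100,000,000 that is $2,176,000.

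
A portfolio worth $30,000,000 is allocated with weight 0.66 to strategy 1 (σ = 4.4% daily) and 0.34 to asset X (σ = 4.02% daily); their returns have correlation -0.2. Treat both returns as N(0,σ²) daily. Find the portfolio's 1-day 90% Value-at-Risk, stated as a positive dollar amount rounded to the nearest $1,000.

σ_p² = 0.66²·4.4² + 0.34²·4.02² + 2·-0.2·0.66·0.34·4.4·4.02 = 8.7137 (%²).
σ_p = √8.7137 = 2.952%.
At 90%, z = 1.282.
VaR = 1.282 × 2.952% = 3.784%; on $30,000,000 that is $1,135,200.

$1,135,000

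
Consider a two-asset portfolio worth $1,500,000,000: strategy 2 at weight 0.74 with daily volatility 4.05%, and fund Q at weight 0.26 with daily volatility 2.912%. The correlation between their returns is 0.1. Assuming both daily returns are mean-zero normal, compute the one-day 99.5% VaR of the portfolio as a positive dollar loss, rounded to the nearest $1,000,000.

σ_p² = 0.74²·4.05² + 0.26²·2.912² + 2·0.1·0.74·0.26·4.05·2.912 = 10.0091 (%²).
σ_p = √10.0091 = 3.164%.
At 99.5%, z = 2.576.
VaR = 2.576 × 3.164% = 8.150%; on $1,500,000,000 that is $122,250,000.

$122,000,000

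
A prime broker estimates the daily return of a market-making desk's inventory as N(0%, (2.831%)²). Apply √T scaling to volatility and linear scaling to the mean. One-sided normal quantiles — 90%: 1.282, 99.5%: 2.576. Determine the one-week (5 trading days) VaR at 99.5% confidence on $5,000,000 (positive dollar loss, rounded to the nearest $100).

σ_{5d} = 2.831% × √5 = 6.330%.
VaR = 2.576 × 6.330% = 16.306%.
On $5,000,000: 0.16306 × $5,000,000 = $815,300.

$815,300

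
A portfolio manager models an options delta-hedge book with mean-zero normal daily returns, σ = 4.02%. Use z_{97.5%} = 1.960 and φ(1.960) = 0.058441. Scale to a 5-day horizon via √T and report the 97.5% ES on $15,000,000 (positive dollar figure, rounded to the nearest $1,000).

σ_{5d} = 4.02% × √5 = 8.989%.
ES multiplier = φ(z)/(1−α) = 0.058441/0.025 = 2.338.
ES = 8.989% × 2.338 = 21.016%; on $15,000,000: $3,152,400.

$3,152,000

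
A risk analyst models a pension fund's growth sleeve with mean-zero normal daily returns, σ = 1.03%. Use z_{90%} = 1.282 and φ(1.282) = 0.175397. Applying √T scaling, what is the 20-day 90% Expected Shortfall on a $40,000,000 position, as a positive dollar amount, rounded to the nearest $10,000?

σ_{20d} = 1.03% × √20 = 4.606%.
ES multiplier = φ(z)/(1−α) = 0.175397/0.1 = 1.754.
ES = 4.606% × 1.754 = 8.079%; on $40,000,000: $3,231,600.

$3,230,000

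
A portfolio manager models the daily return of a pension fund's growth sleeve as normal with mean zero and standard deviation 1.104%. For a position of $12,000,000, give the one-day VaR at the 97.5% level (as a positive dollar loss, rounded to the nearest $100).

At 97.5% one-sided, z = 1.960.
VaR = z·σ = 1.960 × 1.104% = 2.164%.
On $12,000,000: 0.02164 × $12,000,000 = $259,680.

$259,700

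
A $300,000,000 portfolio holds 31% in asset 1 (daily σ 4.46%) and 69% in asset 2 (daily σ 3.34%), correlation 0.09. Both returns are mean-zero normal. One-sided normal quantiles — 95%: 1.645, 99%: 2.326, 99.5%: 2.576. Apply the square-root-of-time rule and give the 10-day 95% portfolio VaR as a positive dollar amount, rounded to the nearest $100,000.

σ_p = √(0.31²·4.46² + 0.69²·3.34² + 2·0.09·0.31·0.69·4.46·3.34) = 2.792%.
σ_{10d} = 2.792% × √10 = 8.829%.
VaR = 1.645 × 8.829% = 14.524%; on $300,000,000 that is $43,572,000.

$43,600,000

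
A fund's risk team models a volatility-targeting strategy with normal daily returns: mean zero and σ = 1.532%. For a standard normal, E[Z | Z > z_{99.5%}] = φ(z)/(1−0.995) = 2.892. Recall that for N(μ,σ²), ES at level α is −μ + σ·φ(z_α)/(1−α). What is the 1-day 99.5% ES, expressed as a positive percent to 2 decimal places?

4.43%

ES = 1.532% × 2.892 = 4.431%.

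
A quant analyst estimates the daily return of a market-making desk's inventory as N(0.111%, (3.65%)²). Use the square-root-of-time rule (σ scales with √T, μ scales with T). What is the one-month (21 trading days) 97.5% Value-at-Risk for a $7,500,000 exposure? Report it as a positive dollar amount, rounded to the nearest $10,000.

$2,280,000

At 97.5%, z = 1.960.
σ_{21d} = 3.65% × √21 = 16.726%; μ_{21d} = 21 × 0.111% = 2.331%.
VaR = −(2.331%) + 1.960 × 16.726% = 30.452%.
On $7,500,000: 0.30452 × $7,500,000 = $2,283,900.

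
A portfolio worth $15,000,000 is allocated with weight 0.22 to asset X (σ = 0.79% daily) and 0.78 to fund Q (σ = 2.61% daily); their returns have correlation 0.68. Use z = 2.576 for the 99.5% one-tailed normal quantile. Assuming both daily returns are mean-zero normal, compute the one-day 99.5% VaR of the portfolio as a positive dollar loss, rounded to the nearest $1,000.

σ_p² = 0.22²·0.79² + 0.78²·2.61² + 2·0.68·0.22·0.78·0.79·2.61 = 4.6559 (%²).
σ_p = √4.6559 = 2.158%.
VaR = 2.576 × 2.158% = 5.559%; on $15,000,000 that is $833,850.

$834,000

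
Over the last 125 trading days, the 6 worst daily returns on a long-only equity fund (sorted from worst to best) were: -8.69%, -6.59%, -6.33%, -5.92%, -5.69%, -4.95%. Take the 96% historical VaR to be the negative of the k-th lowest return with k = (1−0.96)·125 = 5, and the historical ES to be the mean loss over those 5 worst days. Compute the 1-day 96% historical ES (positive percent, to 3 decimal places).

6.644%

The 5 worst returns sum to -33.22%.
ES = −(-33.22%) / 5 = 6.644%.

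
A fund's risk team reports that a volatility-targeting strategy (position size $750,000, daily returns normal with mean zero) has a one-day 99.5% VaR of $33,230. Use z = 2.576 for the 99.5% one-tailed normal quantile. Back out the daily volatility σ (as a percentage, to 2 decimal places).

1.72%

VaR as a fraction: $33,230 / $750,000 = 4.431%.
σ = VaR / z = 4.431% / 2.576 = 1.720%.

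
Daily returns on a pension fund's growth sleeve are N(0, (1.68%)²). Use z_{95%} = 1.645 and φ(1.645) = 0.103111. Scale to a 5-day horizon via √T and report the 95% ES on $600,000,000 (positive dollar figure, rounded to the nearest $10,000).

σ_{5d} = 1.68% × √5 = 3.757%.
ES multiplier = φ(z)/(1−α) = 0.103111/0.05 = 2.062.
ES = 3.757% × 2.062 = 7.747%; on $600,000,000: $46,482,000.

$46,480,000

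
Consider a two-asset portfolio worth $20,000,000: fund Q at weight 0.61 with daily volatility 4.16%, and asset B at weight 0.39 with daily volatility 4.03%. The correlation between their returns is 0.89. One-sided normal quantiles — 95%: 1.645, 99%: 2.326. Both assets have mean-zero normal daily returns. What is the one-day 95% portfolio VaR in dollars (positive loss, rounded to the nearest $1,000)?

$1,316,000

σ_p² = 0.61²·4.16² + 0.39²·4.03² + 2·0.89·0.61·0.39·4.16·4.03 = 16.0089 (%²).
σ_p = √16.0089 = 4.001%.
VaR = 1.645 × 4.001% = 6.582%; on $20,000,000 that is $1,316,400.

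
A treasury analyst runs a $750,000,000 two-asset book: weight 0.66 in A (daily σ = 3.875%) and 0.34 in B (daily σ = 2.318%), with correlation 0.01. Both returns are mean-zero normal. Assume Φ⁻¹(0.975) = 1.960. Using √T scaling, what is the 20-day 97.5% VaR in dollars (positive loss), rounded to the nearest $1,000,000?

$176,000,000

σ_p = √(0.66²·3.875² + 0.34²·2.318² + 2·0.01·0.66·0.34·3.875·2.318) = 2.684%.
σ_{20d} = 2.684% × √20 = 12.003%.
VaR = 1.960 × 12.003% = 23.526%; on $750,000,000 that is $176,445,000.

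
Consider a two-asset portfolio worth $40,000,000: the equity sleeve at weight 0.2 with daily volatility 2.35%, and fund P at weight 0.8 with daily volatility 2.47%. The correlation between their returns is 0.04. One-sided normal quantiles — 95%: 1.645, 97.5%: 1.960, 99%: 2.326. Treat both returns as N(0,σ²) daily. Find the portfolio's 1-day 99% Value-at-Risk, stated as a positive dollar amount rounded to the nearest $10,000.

$1,910,000

σ_p² = 0.2²·2.35² + 0.8²·2.47² + 2·0.04·0.2·0.8·2.35·2.47 = 4.1998 (%²).
σ_p = √4.1998 = 2.049%.
VaR = 2.326 × 2.049% = 4.766%; on $40,000,000 that is $1,906,400.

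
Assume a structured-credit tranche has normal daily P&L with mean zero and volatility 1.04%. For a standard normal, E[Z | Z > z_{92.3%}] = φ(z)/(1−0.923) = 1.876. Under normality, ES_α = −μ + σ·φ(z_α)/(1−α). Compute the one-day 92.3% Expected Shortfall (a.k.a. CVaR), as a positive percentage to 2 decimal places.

1.95%

ES = 1.04% × 1.876 = 1.951%.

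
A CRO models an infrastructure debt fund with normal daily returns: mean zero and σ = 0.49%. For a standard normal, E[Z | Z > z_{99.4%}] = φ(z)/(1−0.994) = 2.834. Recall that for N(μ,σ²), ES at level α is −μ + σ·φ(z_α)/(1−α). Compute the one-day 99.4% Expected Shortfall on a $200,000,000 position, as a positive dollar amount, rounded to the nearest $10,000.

ES = 0.49% × 2.834 = 1.389%.
On $200,000,000: 0.01389 × $200,000,000 = $2,778,000.

$2,780,000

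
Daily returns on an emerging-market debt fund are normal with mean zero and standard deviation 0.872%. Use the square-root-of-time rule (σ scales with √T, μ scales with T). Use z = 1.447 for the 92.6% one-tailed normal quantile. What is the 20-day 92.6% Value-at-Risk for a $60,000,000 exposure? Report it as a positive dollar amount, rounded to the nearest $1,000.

σ_{20d} = 0.872% × √20 = 3.900%.
VaR = 1.447 × 3.900% = 5.643%.
On $60,000,000: 0.05643 × $60,000,000 = $3,385,800.

$3,386,000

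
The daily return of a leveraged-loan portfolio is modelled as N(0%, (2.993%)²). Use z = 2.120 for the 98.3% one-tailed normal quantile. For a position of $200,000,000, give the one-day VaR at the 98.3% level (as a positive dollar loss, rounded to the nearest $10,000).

$12,690,000

VaR = z·σ = 2.120 × 2.993% = 6.345%.
On $200,000,000: 0.06345 × $200,000,000 = $12,690,000.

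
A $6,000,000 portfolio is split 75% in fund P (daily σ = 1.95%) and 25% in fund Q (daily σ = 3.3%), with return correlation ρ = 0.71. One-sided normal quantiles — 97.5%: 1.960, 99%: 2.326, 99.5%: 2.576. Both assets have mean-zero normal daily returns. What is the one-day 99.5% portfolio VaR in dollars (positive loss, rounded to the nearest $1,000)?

σ_p² = 0.75²·1.95² + 0.25²·3.3² + 2·0.71·0.75·0.25·1.95·3.3 = 4.5328 (%²).
σ_p = √4.5328 = 2.129%.
VaR = 2.576 × 2.129% = 5.484%; on $6,000,000 that is $329,040.

$329,000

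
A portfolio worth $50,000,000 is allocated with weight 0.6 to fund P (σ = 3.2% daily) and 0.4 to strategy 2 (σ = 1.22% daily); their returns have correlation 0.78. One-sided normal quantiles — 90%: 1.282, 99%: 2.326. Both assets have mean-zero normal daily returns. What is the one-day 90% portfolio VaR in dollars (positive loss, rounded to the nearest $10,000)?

$1,490,000

σ_p² = 0.6²·3.2² + 0.4²·1.22² + 2·0.78·0.6·0.4·3.2·1.22 = 5.3862 (%²).
σ_p = √5.3862 = 2.321%.
VaR = 1.282 × 2.321% = 2.976%; on $50,000,000 that is $1,488,000.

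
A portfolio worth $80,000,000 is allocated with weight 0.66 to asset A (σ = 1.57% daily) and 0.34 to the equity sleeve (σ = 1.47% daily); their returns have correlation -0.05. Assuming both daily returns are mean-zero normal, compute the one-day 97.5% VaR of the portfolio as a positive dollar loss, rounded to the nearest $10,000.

$1,770,000

σ_p² = 0.66²·1.57² + 0.34²·1.47² + 2·-0.05·0.66·0.34·1.57·1.47 = 1.2717 (%²).
σ_p = √1.2717 = 1.128%.
At 97.5%, z = 1.960.
VaR = 1.960 × 1.128% = 2.211%; on $80,000,000 that is $1,768,800.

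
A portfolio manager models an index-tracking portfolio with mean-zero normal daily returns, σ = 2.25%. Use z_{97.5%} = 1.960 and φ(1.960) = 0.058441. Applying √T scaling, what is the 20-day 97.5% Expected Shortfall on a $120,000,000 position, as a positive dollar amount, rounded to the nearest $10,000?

σ_{20d} = 2.25% × √20 = 10.062%.
ES multiplier = φ(z)/(1−α) = 0.058441/0.025 = 2.338.
ES = 10.062% × 2.338 = 23.525%; on $120,000,000: $28,230,000.

$28,230,000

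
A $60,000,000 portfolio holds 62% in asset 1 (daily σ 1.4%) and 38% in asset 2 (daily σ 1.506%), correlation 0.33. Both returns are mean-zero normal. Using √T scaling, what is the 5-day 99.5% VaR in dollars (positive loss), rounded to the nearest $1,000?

σ_p = √(0.62²·1.4² + 0.38²·1.506² + 2·0.33·0.62·0.38·1.4·1.506) = 1.187%.
σ_{5d} = 1.187% × √5 = 2.654%.
z(99.5%) = 2.576.
VaR = 2.576 × 2.654% = 6.837%; on $60,000,000 that is $4,102,200.

$4,102,000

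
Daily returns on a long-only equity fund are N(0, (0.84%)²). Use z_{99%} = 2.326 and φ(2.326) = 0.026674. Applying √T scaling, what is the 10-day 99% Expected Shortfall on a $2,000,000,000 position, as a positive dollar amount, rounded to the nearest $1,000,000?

σ_{10d} = 0.84% × √10 = 2.656%.
ES multiplier = φ(z)/(1−α) = 0.026674/0.01 = 2.667.
ES = 2.656% × 2.667 = 7.084%; on $2,000,000,000: $141,680,000.

$142,000,000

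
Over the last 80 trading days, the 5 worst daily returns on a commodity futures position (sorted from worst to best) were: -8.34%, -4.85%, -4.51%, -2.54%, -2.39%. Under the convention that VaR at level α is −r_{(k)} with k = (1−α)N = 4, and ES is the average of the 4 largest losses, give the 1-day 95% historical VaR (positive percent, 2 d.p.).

k = 4; the 4th lowest return is -2.54%, so VaR = 2.54%.

2.54%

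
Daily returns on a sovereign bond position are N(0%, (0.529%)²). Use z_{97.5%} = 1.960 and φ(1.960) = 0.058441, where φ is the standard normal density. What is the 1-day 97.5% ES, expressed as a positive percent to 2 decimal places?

Tail multiplier: φ(z)/(1−α) = 0.058441 / 0.025 = 2.338.
ES = 0.529% × 2.338 = 1.237%.

1.24%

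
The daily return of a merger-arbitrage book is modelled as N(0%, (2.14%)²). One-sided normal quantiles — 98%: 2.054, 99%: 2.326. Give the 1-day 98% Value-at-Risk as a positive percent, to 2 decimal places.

4.40%

VaR = z·σ = 2.054 × 2.14% = 4.396%.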